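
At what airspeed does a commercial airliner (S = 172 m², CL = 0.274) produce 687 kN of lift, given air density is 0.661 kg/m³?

v = 210 m/s

L = ½ρv²S·CL ⇒ v = √(2L/(ρ·S·CL))
v = √(2 × 6.87×10^5 / (0.661 × 172 × 0.274)) = √44110 = 210 m/s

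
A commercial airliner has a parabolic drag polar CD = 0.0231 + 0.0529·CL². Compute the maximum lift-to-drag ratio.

For CD = CD0 + K·CL², (L/D)max occurs at CL* = √(CD0/K) and equals 1/(2√(K·CD0)).
(L/D)max = 1/(2√(0.0529 × 0.0231)) = 1/(2 × 0.03496) = 14.3

(L/D)max = 14.3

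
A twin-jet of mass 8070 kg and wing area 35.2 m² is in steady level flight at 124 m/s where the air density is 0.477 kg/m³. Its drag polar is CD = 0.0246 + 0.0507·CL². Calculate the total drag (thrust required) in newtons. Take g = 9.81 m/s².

D = 5640 N

In steady level flight, lift balances weight: W = mg = 8070 × 9.81 = 79167 N.
Dynamic pressure q = 0.5 × 0.477 × 124² = 3667 Pa.
CL = W/(q·S) = 79167 / (3667 × 35.2) = 0.6133.
CD = 0.0246 + 0.0507 × 0.6133² = 0.04367.
D = q·S·CD = 3667 × 35.2 × 0.04367 = 5637 N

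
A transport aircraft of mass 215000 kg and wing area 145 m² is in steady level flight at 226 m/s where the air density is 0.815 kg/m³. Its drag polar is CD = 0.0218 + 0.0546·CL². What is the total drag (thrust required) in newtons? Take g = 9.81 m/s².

Level flight ⇒ L = W = m·g = 215000 × 9.81 = 2.1092×10^6 N.
Dynamic pressure q = 0.5 × 0.815 × 226² = 20810 Pa.
CL = W/(q·S) = 2.1092×10^6 / (20810 × 145) = 0.6989.
CD = 0.0218 + 0.0546 × 0.6989² = 0.04847.
D = q·S·CD = 20810 × 145 × 0.04847 = 1.463×10^5 N

D = 1.46×10^5 N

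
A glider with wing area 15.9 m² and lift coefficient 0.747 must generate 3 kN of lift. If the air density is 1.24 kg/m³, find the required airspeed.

v = 20.2 m/s

L = ½ρv²S·CL ⇒ v = √(2L/(ρ·S·CL))
v = √(2 × 3000 / (1.24 × 15.9 × 0.747)) = √407.4 = 20.2 m/s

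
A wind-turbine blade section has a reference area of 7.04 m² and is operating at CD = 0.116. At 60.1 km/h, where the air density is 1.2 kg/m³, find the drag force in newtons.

D = 137 N

Convert speed: v = 60.1 km/h ÷ 3.6 = 16.69 m/s.
Dynamic pressure q = ½ρv² = ½ × 1.2 × 16.69² = 167.2 Pa.
D = q·S·CD = 167.2 × 7.04 × 0.116 = 137 N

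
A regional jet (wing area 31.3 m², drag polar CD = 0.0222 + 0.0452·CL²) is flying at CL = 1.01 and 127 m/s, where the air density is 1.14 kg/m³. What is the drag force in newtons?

D = 19700 N

CD = 0.0222 + 0.0452 × 1.01² = 0.06831
D = ½ρv²S·CD = ½ × 1.14 × 127² × 31.3 × 0.06831 = 19700 N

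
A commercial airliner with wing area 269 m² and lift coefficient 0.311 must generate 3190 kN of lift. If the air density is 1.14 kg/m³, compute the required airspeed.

v = 259 m/s

L = ½ρv²S·CL ⇒ v = √(2L/(ρ·S·CL))
v = √(2 × 3.19×10^6 / (1.14 × 269 × 0.311)) = √66900 = 259 m/s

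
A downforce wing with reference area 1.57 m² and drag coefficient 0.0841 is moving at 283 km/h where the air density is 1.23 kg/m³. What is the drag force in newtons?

Convert speed: v = 283 km/h ÷ 3.6 = 78.61 m/s.
Dynamic pressure q = ½ρv² = ½ × 1.23 × 78.61² = 3801 Pa.
D = q·S·CD = 3801 × 1.57 × 0.0841 = 502 N

D = 502 N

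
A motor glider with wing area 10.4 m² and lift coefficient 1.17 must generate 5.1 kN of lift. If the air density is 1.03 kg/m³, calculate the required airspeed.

L = ½ρv²S·CL ⇒ v = √(2L/(ρ·S·CL))
v = √(2 × 5100 / (1.03 × 10.4 × 1.17)) = √813.8 = 28.5 m/s

v = 28.5 m/s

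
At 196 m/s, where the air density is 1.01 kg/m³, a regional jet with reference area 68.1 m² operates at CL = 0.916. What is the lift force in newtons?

L = ½ρv²S·CL = ½ × 1.01 × 196² × 68.1 × 0.916 = 1.21×10^6 N ≈ 1210 kN

L = 1.21×10^6 N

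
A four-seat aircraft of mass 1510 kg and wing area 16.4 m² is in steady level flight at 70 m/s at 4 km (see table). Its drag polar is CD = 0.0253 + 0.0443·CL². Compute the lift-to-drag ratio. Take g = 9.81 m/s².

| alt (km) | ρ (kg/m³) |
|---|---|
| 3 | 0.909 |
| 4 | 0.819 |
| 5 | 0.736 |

L/D = 13.1

At 4 km, from the table: ρ = 0.819 kg/m³.
Level flight ⇒ L = W = m·g = 1510 × 9.81 = 14813 N.
q = ½ρv² = ½ × 0.819 × 70² = 2007 Pa.
CL = 2W/(ρv²S) = 2×14813/(0.819×70²×16.4) = 0.4501.
CD = 0.0253 + 0.0443 × 0.4501² = 0.03428.
L/D = CL/CD = 0.4501 / 0.03428 = 13.1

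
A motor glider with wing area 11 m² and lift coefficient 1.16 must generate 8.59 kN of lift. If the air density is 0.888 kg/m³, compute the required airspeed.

L = ½ρv²S·CL ⇒ v = √(2L/(ρ·S·CL))
v = √(2 × 8590 / (0.888 × 11 × 1.16)) = √1516 = 38.9 m/s

v = 38.9 m/s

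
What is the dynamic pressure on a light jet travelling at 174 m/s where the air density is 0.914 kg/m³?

q = 13800 Pa

q = ½ρv² = ½ × 0.914 × 174² = 13800 Pa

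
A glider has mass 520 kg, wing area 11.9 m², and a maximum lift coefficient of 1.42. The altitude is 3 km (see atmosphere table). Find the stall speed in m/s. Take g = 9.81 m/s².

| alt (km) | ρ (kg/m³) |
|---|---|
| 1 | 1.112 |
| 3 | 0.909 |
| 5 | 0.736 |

At 3 km, from the table: ρ = 0.909 kg/m³.
Weight W = mg = 520 × 9.81 = 5101 N.
V_stall = √(2W/(ρ·S·CL,max)) = √(2 × 5101 / (0.909 × 11.9 × 1.42))
V_stall = √664.2 = 25.8 m/s

V_stall = 25.8 m/s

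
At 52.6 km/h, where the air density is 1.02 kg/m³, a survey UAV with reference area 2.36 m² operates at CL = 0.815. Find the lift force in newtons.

L = 209 N

Convert speed: v = 52.6 km/h ÷ 3.6 = 14.61 m/s.
Dynamic pressure q = ½ρv² = ½ × 1.02 × 14.61² = 108.9 Pa.
L = q·S·CL = 108.9 × 2.36 × 0.815 = 209 N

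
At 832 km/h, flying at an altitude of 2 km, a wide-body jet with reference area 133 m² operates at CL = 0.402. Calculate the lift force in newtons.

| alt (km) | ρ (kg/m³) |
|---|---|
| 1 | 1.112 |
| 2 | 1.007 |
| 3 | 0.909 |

At 2 km, from the table: ρ = 1.007 kg/m³.
Convert speed: v = 832 km/h ÷ 3.6 = 231.1 m/s.
L = ½ρv²S·CL = ½ × 1.007 × 231.1² × 133 × 0.402 = 1.44×10^6 N ≈ 1440 kN

L = 1.44×10^6 N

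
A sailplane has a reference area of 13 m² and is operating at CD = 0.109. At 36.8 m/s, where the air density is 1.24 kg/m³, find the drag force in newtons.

Dynamic pressure q = ½ρv² = ½ × 1.24 × 36.8² = 839.6 Pa.
D = q·S·CD = 839.6 × 13 × 0.109 = 1190 N

D = 1190 N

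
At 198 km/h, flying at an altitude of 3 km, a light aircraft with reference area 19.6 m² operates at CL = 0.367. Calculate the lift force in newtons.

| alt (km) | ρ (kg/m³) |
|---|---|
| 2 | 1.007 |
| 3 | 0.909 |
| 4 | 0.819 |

At 3 km, from the table: ρ = 0.909 kg/m³.
Convert speed: v = 198 km/h ÷ 3.6 = 55 m/s.
Dynamic pressure q = ½ρv² = ½ × 0.909 × 55² = 1375 Pa.
L = q·S·CL = 1375 × 19.6 × 0.367 = 9890 N ≈ 9.89 kN

L = 9890 N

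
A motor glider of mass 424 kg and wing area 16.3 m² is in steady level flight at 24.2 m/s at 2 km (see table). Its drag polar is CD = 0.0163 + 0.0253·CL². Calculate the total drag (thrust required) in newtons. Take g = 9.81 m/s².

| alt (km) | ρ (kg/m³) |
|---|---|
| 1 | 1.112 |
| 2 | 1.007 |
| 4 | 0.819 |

D = 169 N

At 2 km, from the table: ρ = 1.007 kg/m³.
In steady level flight, lift balances weight: W = mg = 424 × 9.81 = 4159.4 N.
q = ½ρv² = ½ × 1.007 × 24.2² = 294.9 Pa.
Required CL = L/(qS) = 4159.4/(294.9·16.3) = 0.8654.
CD = 0.0163 + 0.0253 × 0.8654² = 0.03525.
D = q·S·CD = 294.9 × 16.3 × 0.03525 = 169.4 N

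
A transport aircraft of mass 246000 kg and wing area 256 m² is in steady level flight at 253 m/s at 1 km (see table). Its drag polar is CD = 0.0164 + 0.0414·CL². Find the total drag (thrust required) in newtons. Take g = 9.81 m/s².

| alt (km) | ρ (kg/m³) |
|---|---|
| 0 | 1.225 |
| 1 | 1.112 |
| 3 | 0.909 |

At 1 km, from the table: ρ = 1.112 kg/m³.
Level flight ⇒ L = W = m·g = 246000 × 9.81 = 2.4133×10^6 N.
q = ½ρv² = ½ × 1.112 × 253² = 35590 Pa.
CL = 2W/(ρv²S) = 2×2.4133×10^6/(1.112×253²×256) = 0.2649.
CD = 0.0164 + 0.0414 × 0.2649² = 0.0193.
D = q·S·CD = 35590 × 256 × 0.0193 = 1.759×10^5 N

D = 1.76×10^5 N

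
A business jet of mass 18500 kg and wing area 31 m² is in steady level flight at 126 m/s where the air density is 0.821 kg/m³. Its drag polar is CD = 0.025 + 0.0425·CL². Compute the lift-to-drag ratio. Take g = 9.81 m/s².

Level flight ⇒ L = W = m·g = 18500 × 9.81 = 1.8148×10^5 N.
Dynamic pressure q = 0.5 × 0.821 × 126² = 6517 Pa.
Required CL = L/(qS) = 1.8148×10^5/(6517·31) = 0.8983.
CD = 0.025 + 0.0425 × 0.8983² = 0.0593.
L/D = CL/CD = 0.8983 / 0.0593 = 15.1

L/D = 15.1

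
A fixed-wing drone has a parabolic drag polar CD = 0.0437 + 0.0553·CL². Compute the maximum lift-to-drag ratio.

(L/D)max = 10.2

For CD = CD0 + K·CL², (L/D)max occurs at CL* = √(CD0/K) and equals 1/(2√(K·CD0)).
(L/D)max = 1/(2√(0.0553 × 0.0437)) = 1/(2 × 0.04916) = 10.2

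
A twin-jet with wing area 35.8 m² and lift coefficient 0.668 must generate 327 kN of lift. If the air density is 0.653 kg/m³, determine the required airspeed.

L = ½ρv²S·CL ⇒ v = √(2L/(ρ·S·CL))
v = √(2 × 3.27×10^5 / (0.653 × 35.8 × 0.668)) = √41880 = 205 m/s

v = 205 m/s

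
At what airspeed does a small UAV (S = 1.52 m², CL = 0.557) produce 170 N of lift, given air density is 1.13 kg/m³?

L = ½ρv²S·CL ⇒ v = √(2L/(ρ·S·CL))
v = √(2 × 170 / (1.13 × 1.52 × 0.557)) = √355.4 = 18.9 m/s

v = 18.9 m/s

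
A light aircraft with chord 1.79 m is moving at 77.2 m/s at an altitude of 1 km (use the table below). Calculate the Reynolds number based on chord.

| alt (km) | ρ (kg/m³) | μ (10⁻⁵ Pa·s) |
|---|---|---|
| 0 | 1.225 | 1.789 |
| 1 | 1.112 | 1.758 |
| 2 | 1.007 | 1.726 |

Re = 8.74×10^6

At 1 km, from the table: ρ = 1.112 kg/m³, μ = 1.758×10⁻⁵ Pa·s.
Re = ρ·v·c/μ = 1.112 × 77.2 × 1.79 / (1.758×10⁻⁵) = 8.74×10^6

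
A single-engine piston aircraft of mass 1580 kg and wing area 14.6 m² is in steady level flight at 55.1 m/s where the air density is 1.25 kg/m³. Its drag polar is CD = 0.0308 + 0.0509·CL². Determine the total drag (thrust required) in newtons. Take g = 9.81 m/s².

D = 1290 N

In steady level flight, lift balances weight: W = mg = 1580 × 9.81 = 15500 N.
q = ½ρv² = ½ × 1.25 × 55.1² = 1898 Pa.
CL = W/(q·S) = 15500 / (1898 × 14.6) = 0.5595.
CD = 0.0308 + 0.0509 × 0.5595² = 0.04673.
D = q·S·CD = 1898 × 14.6 × 0.04673 = 1295 N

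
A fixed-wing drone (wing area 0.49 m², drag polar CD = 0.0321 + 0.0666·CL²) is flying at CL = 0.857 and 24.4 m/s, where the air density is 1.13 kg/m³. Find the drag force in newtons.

D = 13.4 N

CD = 0.0321 + 0.0666 × 0.857² = 0.08101
D = ½ρv²S·CD = ½ × 1.13 × 24.4² × 0.49 × 0.08101 = 13.4 N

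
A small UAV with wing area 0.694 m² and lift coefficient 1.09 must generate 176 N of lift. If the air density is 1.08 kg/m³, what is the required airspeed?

L = ½ρv²S·CL ⇒ v = √(2L/(ρ·S·CL))
v = √(2 × 176 / (1.08 × 0.694 × 1.09)) = √430.9 = 20.8 m/s

v = 20.8 m/s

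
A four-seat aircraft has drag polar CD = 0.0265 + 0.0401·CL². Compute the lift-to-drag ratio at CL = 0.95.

L/D = 15.2

CD = 0.0265 + 0.0401 × 0.95² = 0.06269
L/D = CL/CD = 0.95 / 0.06269 = 15.2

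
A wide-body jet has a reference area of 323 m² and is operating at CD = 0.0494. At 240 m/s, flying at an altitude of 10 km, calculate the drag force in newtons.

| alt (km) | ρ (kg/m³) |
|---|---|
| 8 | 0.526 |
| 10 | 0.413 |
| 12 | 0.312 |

At 10 km, from the table: ρ = 0.413 kg/m³.
D = ½ρv²S·CD = ½ × 0.413 × 240² × 323 × 0.0494 = 1.9×10^5 N ≈ 190 kN

D = 1.9×10^5 N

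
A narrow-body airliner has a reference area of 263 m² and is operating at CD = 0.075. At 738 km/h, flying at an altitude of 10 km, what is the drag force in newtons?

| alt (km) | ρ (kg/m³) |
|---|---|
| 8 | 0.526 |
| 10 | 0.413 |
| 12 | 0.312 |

D = 1.71×10^5 N

At 10 km, from the table: ρ = 0.413 kg/m³.
Convert speed: v = 738 km/h ÷ 3.6 = 205 m/s.
D = ½ρv²S·CD = ½ × 0.413 × 205² × 263 × 0.075 = 1.71×10^5 N ≈ 171 kN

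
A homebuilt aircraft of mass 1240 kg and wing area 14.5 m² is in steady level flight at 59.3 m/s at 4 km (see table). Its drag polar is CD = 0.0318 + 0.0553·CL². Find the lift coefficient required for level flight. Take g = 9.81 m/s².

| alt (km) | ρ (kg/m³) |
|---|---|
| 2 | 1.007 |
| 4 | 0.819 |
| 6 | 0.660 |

CL = 0.583

At 4 km, from the table: ρ = 0.819 kg/m³.
In steady level flight, lift balances weight: W = mg = 1240 × 9.81 = 12164 N.
q = ½ρv² = ½ × 0.819 × 59.3² = 1440 Pa.
Required CL = L/(qS) = 12164/(1440·14.5) = 0.5826.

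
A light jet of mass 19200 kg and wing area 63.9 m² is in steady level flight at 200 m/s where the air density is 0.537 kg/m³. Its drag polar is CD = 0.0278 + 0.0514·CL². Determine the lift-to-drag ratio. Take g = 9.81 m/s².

In steady level flight, lift balances weight: W = mg = 19200 × 9.81 = 1.8835×10^5 N.
Dynamic pressure q = 0.5 × 0.537 × 200² = 10740 Pa.
Required CL = L/(qS) = 1.8835×10^5/(10740·63.9) = 0.2745.
CD = 0.0278 + 0.0514 × 0.2745² = 0.03167.
L/D = CL/CD = 0.2745 / 0.03167 = 8.67

L/D = 8.67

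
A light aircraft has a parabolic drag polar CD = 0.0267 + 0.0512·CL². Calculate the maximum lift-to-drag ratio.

For CD = CD0 + K·CL², (L/D)max occurs at CL* = √(CD0/K) and equals 1/(2√(K·CD0)).
(L/D)max = 1/(2√(0.0512 × 0.0267)) = 1/(2 × 0.03697) = 13.5

(L/D)max = 13.5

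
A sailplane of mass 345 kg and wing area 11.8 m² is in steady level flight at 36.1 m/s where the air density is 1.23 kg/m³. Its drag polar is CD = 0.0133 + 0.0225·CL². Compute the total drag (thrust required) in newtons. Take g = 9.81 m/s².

D = 153 N

In steady level flight, lift balances weight: W = mg = 345 × 9.81 = 3384.5 N.
Dynamic pressure q = 0.5 × 1.23 × 36.1² = 801.5 Pa.
Required CL = L/(qS) = 3384.5/(801.5·11.8) = 0.3579.
CD = 0.0133 + 0.0225 × 0.3579² = 0.01618.
D = q·S·CD = 801.5 × 11.8 × 0.01618 = 153 N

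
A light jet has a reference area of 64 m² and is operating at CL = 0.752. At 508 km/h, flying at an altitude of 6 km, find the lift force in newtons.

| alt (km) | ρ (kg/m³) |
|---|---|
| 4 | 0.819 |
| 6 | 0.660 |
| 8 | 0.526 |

L = 3.16×10^5 N

At 6 km, from the table: ρ = 0.660 kg/m³.
Convert speed: v = 508 km/h ÷ 3.6 = 141.1 m/s.
Dynamic pressure q = ½ρv² = ½ × 0.66 × 141.1² = 6571 Pa.
L = q·S·CL = 6571 × 64 × 0.752 = 3.16×10^5 N ≈ 316 kN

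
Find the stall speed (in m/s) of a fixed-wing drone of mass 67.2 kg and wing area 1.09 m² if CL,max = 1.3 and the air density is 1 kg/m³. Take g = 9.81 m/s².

V_stall = 30.5 m/s

Stall occurs when L = W at CL,max. W = mg = 67.2 × 9.81 = 659.2 N.
V_stall = √(2W/(ρ·S·CL,max)) = √(2 × 659.2 / (1 × 1.09 × 1.3))
V_stall = √930.5 = 30.5 m/s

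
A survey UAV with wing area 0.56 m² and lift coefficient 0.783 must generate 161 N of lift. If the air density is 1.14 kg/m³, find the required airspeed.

v = 25.4 m/s

L = ½ρv²S·CL ⇒ v = √(2L/(ρ·S·CL))
v = √(2 × 161 / (1.14 × 0.56 × 0.783)) = √644.2 = 25.4 m/s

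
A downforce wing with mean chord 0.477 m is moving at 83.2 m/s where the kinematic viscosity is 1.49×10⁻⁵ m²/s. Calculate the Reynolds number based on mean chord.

Re = 2.66×10^6

Re = v·c/ν = 83.2 × 0.477 / (1.49×10⁻⁵) = 2.66×10^6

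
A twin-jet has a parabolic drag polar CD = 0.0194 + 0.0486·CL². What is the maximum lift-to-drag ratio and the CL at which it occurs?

For CD = CD0 + K·CL², (L/D)max occurs at CL* = √(CD0/K) and equals 1/(2√(K·CD0)).
(L/D)max = 1/(2√(0.0486 × 0.0194)) = 1/(2 × 0.03071) = 16.3
CL* = √(0.0194/0.0486) = 0.632

(L/D)max = 16.3, at CL = 0.632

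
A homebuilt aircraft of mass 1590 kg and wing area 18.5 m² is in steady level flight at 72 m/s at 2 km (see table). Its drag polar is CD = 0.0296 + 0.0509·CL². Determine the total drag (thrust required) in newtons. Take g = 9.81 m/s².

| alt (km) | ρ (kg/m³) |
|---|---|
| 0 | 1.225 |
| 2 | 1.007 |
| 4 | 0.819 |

At 2 km, from the table: ρ = 1.007 kg/m³.
Weight W = mg = 1590 × 9.81 = 15598 N; in level flight L = W.
Dynamic pressure q = 0.5 × 1.007 × 72² = 2610 Pa.
Required CL = L/(qS) = 15598/(2610·18.5) = 0.323.
CD = 0.0296 + 0.0509 × 0.323² = 0.03491.
D = q·S·CD = 2610 × 18.5 × 0.03491 = 1686 N

D = 1690 N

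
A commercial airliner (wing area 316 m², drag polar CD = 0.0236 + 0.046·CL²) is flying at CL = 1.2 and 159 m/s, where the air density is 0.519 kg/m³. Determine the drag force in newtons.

CD = 0.0236 + 0.046 × 1.2² = 0.08984
D = ½ρv²S·CD = ½ × 0.519 × 159² × 316 × 0.08984 = 1.86×10^5 N

D = 1.86×10^5 N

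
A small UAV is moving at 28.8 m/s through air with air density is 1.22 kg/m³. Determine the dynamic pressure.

q = 506 Pa

q = ½ρv² = ½ × 1.22 × 28.8² = 506 Pa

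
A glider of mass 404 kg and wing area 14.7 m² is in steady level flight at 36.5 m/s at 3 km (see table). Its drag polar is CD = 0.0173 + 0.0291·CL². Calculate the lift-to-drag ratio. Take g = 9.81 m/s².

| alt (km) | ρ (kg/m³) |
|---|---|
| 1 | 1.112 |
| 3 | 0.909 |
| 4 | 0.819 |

L/D = 19.3

At 3 km, from the table: ρ = 0.909 kg/m³.
Level flight ⇒ L = W = m·g = 404 × 9.81 = 3963.2 N.
Dynamic pressure q = 0.5 × 0.909 × 36.5² = 605.5 Pa.
CL = 2W/(ρv²S) = 2×3963.2/(0.909×36.5²×14.7) = 0.4453.
CD = 0.0173 + 0.0291 × 0.4453² = 0.02307.
L/D = CL/CD = 0.4453 / 0.02307 = 19.3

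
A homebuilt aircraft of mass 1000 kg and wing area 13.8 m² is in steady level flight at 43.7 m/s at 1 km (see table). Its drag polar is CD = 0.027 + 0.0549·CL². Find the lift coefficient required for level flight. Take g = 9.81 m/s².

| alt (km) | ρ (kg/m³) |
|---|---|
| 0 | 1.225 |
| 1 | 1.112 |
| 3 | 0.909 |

At 1 km, from the table: ρ = 1.112 kg/m³.
Weight W = mg = 1000 × 9.81 = 9810 N; in level flight L = W.
q = ½ρv² = ½ × 1.112 × 43.7² = 1062 Pa.
CL = 2W/(ρv²S) = 2×9810/(1.112×43.7²×13.8) = 0.6695.

CL = 0.67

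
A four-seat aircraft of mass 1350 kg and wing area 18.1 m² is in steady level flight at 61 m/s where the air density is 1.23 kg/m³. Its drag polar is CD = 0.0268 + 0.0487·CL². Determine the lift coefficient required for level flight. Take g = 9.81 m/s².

CL = 0.32

Level flight ⇒ L = W = m·g = 1350 × 9.81 = 13244 N.
Dynamic pressure q = 0.5 × 1.23 × 61² = 2288 Pa.
CL = 2W/(ρv²S) = 2×13244/(1.23×61²×18.1) = 0.3197.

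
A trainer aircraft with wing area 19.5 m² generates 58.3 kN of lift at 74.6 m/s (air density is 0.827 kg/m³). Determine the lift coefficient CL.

CL = 1.3

From L = ½ρv²S·CL, rearranging gives CL = 2L/(ρv²S).
CL = 2 × 58300 / (0.827 × 74.6² × 19.5) = 1.3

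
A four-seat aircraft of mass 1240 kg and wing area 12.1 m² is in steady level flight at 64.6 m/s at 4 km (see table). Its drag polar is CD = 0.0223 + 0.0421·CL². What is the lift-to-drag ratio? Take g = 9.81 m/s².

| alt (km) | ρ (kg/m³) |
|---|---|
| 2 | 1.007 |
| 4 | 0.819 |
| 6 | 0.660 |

L/D = 16

At 4 km, from the table: ρ = 0.819 kg/m³.
Level flight ⇒ L = W = m·g = 1240 × 9.81 = 12164 N.
Dynamic pressure q = 0.5 × 0.819 × 64.6² = 1709 Pa.
CL = 2W/(ρv²S) = 2×12164/(0.819×64.6²×12.1) = 0.5883.
CD = 0.0223 + 0.0421 × 0.5883² = 0.03687.
L/D = CL/CD = 0.5883 / 0.03687 = 16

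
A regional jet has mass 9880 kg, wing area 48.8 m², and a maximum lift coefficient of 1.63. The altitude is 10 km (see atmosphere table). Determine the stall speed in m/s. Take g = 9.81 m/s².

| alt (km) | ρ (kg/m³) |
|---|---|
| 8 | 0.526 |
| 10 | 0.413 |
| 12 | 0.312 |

V_stall = 76.8 m/s

At 10 km, from the table: ρ = 0.413 kg/m³.
Stall occurs when L = W at CL,max. W = mg = 9880 × 9.81 = 96920 N.
V_stall = √(2W/(ρ·S·CL,max)) = √(2 × 96920 / (0.413 × 48.8 × 1.63))
V_stall = √5901 = 76.8 m/s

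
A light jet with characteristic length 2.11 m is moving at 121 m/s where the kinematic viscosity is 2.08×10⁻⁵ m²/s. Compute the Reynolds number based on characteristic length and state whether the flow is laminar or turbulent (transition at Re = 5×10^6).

Re = 1.23×10^7 (turbulent)

Re = v·c/ν = 121 × 2.11 / (2.08×10⁻⁵) = 1.23×10^7
Since 1.23×10^7 > 5×10^6, the flow is turbulent.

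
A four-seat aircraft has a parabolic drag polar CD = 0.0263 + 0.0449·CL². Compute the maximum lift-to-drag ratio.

For CD = CD0 + K·CL², (L/D)max occurs at CL* = √(CD0/K) and equals 1/(2√(K·CD0)).
(L/D)max = 1/(2√(0.0449 × 0.0263)) = 1/(2 × 0.03436) = 14.6

(L/D)max = 14.6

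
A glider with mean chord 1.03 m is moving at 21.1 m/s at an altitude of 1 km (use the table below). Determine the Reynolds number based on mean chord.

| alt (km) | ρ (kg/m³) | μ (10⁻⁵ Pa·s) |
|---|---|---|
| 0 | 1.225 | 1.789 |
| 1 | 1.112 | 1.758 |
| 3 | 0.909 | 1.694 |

At 1 km, from the table: ρ = 1.112 kg/m³, μ = 1.758×10⁻⁵ Pa·s.
Re = ρ·v·c/μ = 1.112 × 21.1 × 1.03 / (1.758×10⁻⁵) = 1.37×10^6

Re = 1.37×10^6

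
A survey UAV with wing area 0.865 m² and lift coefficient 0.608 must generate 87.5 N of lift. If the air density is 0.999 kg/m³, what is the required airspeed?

L = ½ρv²S·CL ⇒ v = √(2L/(ρ·S·CL))
v = √(2 × 87.5 / (0.999 × 0.865 × 0.608)) = √333.1 = 18.3 m/s

v = 18.3 m/s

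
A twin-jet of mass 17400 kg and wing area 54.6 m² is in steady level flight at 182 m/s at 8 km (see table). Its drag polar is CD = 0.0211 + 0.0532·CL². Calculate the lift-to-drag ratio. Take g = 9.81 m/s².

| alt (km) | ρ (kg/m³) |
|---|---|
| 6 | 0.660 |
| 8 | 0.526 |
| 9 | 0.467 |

L/D = 12.8

At 8 km, from the table: ρ = 0.526 kg/m³.
Level flight ⇒ L = W = m·g = 17400 × 9.81 = 1.7069×10^5 N.
q = ½ρv² = ½ × 0.526 × 182² = 8712 Pa.
CL = W/(q·S) = 1.7069×10^5 / (8712 × 54.6) = 0.3589.
CD = 0.0211 + 0.0532 × 0.3589² = 0.02795.
L/D = CL/CD = 0.3589 / 0.02795 = 12.8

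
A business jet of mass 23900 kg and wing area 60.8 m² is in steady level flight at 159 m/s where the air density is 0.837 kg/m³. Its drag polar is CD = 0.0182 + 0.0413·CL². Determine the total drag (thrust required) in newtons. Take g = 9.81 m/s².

In steady level flight, lift balances weight: W = mg = 23900 × 9.81 = 2.3446×10^5 N.
Dynamic pressure q = 0.5 × 0.837 × 159² = 10580 Pa.
CL = W/(q·S) = 2.3446×10^5 / (10580 × 60.8) = 0.3645.
CD = 0.0182 + 0.0413 × 0.3645² = 0.02369.
D = q·S·CD = 10580 × 60.8 × 0.02369 = 15240 N

D = 15200 N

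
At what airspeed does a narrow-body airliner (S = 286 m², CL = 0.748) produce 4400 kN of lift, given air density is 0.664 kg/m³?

v = 249 m/s

L = ½ρv²S·CL ⇒ v = √(2L/(ρ·S·CL))
v = √(2 × 4.4×10^6 / (0.664 × 286 × 0.748)) = √61950 = 249 m/s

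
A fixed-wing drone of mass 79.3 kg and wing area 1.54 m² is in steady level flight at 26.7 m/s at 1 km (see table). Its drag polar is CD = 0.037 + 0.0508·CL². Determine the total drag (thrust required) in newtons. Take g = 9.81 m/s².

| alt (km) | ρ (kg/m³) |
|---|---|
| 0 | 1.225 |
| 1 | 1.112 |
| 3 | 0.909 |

At 1 km, from the table: ρ = 1.112 kg/m³.
In steady level flight, lift balances weight: W = mg = 79.3 × 9.81 = 777.93 N.
Dynamic pressure q = 0.5 × 1.112 × 26.7² = 396.4 Pa.
CL = W/(q·S) = 777.93 / (396.4 × 1.54) = 1.274.
CD = 0.037 + 0.0508 × 1.274² = 0.1195.
D = q·S·CD = 396.4 × 1.54 × 0.1195 = 72.95 N

D = 73 N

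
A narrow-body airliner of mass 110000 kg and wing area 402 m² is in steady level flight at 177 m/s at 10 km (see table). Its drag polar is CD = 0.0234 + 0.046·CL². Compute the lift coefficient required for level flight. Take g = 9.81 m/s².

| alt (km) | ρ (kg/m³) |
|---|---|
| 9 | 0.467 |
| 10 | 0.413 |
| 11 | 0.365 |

CL = 0.415

At 10 km, from the table: ρ = 0.413 kg/m³.
Level flight ⇒ L = W = m·g = 110000 × 9.81 = 1.0791×10^6 N.
Dynamic pressure q = 0.5 × 0.413 × 177² = 6469 Pa.
CL = W/(q·S) = 1.0791×10^6 / (6469 × 402) = 0.4149.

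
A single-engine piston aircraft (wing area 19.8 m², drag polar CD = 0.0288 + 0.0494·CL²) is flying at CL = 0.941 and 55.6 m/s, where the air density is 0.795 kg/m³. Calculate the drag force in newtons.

CD = 0.0288 + 0.0494 × 0.941² = 0.07254
D = ½ρv²S·CD = ½ × 0.795 × 55.6² × 19.8 × 0.07254 = 1770 N

D = 1770 N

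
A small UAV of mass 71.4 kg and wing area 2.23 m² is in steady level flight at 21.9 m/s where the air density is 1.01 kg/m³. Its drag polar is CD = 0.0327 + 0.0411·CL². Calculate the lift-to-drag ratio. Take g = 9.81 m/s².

L/D = 12.7

Level flight ⇒ L = W = m·g = 71.4 × 9.81 = 700.43 N.
Dynamic pressure q = 0.5 × 1.01 × 21.9² = 242.2 Pa.
Required CL = L/(qS) = 700.43/(242.2·2.23) = 1.297.
CD = 0.0327 + 0.0411 × 1.297² = 0.1018.
L/D = CL/CD = 1.297 / 0.1018 = 12.7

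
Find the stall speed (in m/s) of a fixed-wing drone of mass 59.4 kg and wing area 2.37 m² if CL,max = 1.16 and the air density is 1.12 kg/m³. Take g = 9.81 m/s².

Weight W = mg = 59.4 × 9.81 = 582.7 N.
V_stall = √(2W/(ρ·S·CL,max)) = √(2 × 582.7 / (1.12 × 2.37 × 1.16))
V_stall = √378.5 = 19.5 m/s

V_stall = 19.5 m/s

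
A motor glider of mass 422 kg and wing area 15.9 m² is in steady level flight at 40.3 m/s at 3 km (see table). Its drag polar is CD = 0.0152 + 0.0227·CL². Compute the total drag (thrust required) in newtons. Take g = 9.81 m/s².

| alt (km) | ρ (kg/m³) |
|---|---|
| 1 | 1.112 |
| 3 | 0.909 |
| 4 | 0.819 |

D = 212 N

At 3 km, from the table: ρ = 0.909 kg/m³.
In steady level flight, lift balances weight: W = mg = 422 × 9.81 = 4139.8 N.
q = ½ρv² = ½ × 0.909 × 40.3² = 738.1 Pa.
CL = 2W/(ρv²S) = 2×4139.8/(0.909×40.3²×15.9) = 0.3527.
CD = 0.0152 + 0.0227 × 0.3527² = 0.01802.
D = q·S·CD = 738.1 × 15.9 × 0.01802 = 211.5 N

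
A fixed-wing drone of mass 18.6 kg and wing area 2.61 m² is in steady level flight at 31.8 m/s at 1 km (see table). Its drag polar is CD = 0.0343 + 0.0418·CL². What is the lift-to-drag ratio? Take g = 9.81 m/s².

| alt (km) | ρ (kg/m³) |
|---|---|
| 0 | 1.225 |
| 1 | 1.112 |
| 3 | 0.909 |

At 1 km, from the table: ρ = 1.112 kg/m³.
In steady level flight, lift balances weight: W = mg = 18.6 × 9.81 = 182.47 N.
q = ½ρv² = ½ × 1.112 × 31.8² = 562.2 Pa.
Required CL = L/(qS) = 182.47/(562.2·2.61) = 0.1243.
CD = 0.0343 + 0.0418 × 0.1243² = 0.03495.
L/D = CL/CD = 0.1243 / 0.03495 = 3.56

L/D = 3.56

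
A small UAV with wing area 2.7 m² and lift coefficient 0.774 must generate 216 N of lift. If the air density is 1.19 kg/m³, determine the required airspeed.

v = 13.2 m/s

L = ½ρv²S·CL ⇒ v = √(2L/(ρ·S·CL))
v = √(2 × 216 / (1.19 × 2.7 × 0.774)) = √173.7 = 13.2 m/s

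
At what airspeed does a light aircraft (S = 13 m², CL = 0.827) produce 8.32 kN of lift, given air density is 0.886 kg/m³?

v = 41.8 m/s

L = ½ρv²S·CL ⇒ v = √(2L/(ρ·S·CL))
v = √(2 × 8320 / (0.886 × 13 × 0.827)) = √1747 = 41.8 m/s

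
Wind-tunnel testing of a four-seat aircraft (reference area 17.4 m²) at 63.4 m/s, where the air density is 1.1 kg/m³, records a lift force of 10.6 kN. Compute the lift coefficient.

CL = 0.276

From L = ½ρv²S·CL, rearranging gives CL = 2L/(ρv²S).
CL = 2 × 10600 / (1.1 × 63.4² × 17.4) = 0.276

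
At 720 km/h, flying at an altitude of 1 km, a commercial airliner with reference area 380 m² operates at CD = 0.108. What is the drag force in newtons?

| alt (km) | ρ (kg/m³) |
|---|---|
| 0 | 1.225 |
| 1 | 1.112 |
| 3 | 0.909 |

D = 9.13×10^5 N

At 1 km, from the table: ρ = 1.112 kg/m³.
Convert speed: v = 720 km/h ÷ 3.6 = 200 m/s.
Dynamic pressure q = ½ρv² = ½ × 1.112 × 200² = 22240 Pa.
D = q·S·CD = 22240 × 380 × 0.108 = 9.13×10^5 N ≈ 913 kN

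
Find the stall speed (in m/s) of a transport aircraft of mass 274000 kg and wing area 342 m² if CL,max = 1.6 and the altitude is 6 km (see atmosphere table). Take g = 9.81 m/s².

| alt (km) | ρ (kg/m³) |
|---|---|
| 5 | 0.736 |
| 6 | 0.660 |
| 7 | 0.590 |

At 6 km, from the table: ρ = 0.660 kg/m³.
At stall, lift equals weight: L = W = m·g = 274000 × 9.81 = 2.688×10^6 N.
From L = ½ρV²S·CL,max = W: V_stall = √(2W/(ρSCL,max)) = √(2·2.688×10^6/(0.66·342·1.6))
V_stall = √14890 = 122 m/s

V_stall = 122 m/s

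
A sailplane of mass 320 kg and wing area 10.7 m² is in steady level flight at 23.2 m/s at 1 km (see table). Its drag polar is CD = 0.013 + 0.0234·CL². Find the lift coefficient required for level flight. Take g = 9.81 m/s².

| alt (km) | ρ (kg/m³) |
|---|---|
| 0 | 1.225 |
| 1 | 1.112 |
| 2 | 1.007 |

At 1 km, from the table: ρ = 1.112 kg/m³.
Level flight ⇒ L = W = m·g = 320 × 9.81 = 3139.2 N.
Dynamic pressure q = 0.5 × 1.112 × 23.2² = 299.3 Pa.
Required CL = L/(qS) = 3139.2/(299.3·10.7) = 0.9804.

CL = 0.98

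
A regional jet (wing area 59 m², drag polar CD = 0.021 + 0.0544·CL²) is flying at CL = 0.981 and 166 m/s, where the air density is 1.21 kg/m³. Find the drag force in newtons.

D = 72200 N

CD = 0.021 + 0.0544 × 0.981² = 0.07335
D = ½ρv²S·CD = ½ × 1.21 × 166² × 59 × 0.07335 = 72200 N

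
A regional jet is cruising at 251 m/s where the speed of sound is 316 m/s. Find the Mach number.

M = v/a = 251 / 316 = 0.794

M = 0.794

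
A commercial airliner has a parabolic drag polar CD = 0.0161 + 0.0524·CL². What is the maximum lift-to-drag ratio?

For CD = CD0 + K·CL², (L/D)max occurs at CL* = √(CD0/K) and equals 1/(2√(K·CD0)).
(L/D)max = 1/(2√(0.0524 × 0.0161)) = 1/(2 × 0.02905) = 17.2

(L/D)max = 17.2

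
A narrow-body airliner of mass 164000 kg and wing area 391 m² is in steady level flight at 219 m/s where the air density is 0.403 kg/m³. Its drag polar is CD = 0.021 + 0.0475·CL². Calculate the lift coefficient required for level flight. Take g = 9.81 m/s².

Level flight ⇒ L = W = m·g = 164000 × 9.81 = 1.6088×10^6 N.
Dynamic pressure q = 0.5 × 0.403 × 219² = 9664 Pa.
CL = W/(q·S) = 1.6088×10^6 / (9664 × 391) = 0.4258.

CL = 0.426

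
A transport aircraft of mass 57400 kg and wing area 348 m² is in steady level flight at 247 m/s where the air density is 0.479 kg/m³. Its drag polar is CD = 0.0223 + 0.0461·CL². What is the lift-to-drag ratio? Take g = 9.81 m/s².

L/D = 4.84

Level flight ⇒ L = W = m·g = 57400 × 9.81 = 5.6309×10^5 N.
Dynamic pressure q = 0.5 × 0.479 × 247² = 14610 Pa.
Required CL = L/(qS) = 5.6309×10^5/(14610·348) = 0.1107.
CD = 0.0223 + 0.0461 × 0.1107² = 0.02287.
L/D = CL/CD = 0.1107 / 0.02287 = 4.84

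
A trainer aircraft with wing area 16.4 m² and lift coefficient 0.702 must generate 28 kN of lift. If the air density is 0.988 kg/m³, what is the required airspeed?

L = ½ρv²S·CL ⇒ v = √(2L/(ρ·S·CL))
v = √(2 × 28000 / (0.988 × 16.4 × 0.702)) = √4923 = 70.2 m/s

v = 70.2 m/s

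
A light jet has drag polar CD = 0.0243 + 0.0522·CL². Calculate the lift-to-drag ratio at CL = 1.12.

CD = 0.0243 + 0.0522 × 1.12² = 0.08978
L/D = CL/CD = 1.12 / 0.08978 = 12.5

L/D = 12.5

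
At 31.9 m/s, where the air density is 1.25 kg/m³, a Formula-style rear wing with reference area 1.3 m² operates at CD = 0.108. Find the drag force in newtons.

D = ½ρv²S·CD = ½ × 1.25 × 31.9² × 1.3 × 0.108 = 89.3 N

D = 89.3 N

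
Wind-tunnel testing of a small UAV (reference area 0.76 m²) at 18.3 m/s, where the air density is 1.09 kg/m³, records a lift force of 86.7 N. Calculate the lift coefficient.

From L = ½ρv²S·CL, rearranging gives CL = 2L/(ρv²S).
CL = 2 × 86.7 / (1.09 × 18.3² × 0.76) = 0.625

CL = 0.625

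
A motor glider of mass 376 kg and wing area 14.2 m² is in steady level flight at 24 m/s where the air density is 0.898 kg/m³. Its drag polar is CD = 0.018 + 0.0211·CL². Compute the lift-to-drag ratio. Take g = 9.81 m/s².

L/D = 25.6

In steady level flight, lift balances weight: W = mg = 376 × 9.81 = 3688.6 N.
q = ½ρv² = ½ × 0.898 × 24² = 258.6 Pa.
CL = W/(q·S) = 3688.6 / (258.6 × 14.2) = 1.004.
CD = 0.018 + 0.0211 × 1.004² = 0.03929.
L/D = CL/CD = 1.004 / 0.03929 = 25.6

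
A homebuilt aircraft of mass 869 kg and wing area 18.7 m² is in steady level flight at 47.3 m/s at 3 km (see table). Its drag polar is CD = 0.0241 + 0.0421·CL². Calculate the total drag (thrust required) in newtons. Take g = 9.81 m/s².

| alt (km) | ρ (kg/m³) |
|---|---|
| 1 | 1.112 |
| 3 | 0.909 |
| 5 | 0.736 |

D = 619 N

At 3 km, from the table: ρ = 0.909 kg/m³.
Weight W = mg = 869 × 9.81 = 8524.9 N; in level flight L = W.
Dynamic pressure q = 0.5 × 0.909 × 47.3² = 1017 Pa.
CL = W/(q·S) = 8524.9 / (1017 × 18.7) = 0.4483.
CD = 0.0241 + 0.0421 × 0.4483² = 0.03256.
D = q·S·CD = 1017 × 18.7 × 0.03256 = 619.2 N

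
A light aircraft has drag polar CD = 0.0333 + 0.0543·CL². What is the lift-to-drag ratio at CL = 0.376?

CD = 0.0333 + 0.0543 × 0.376² = 0.04098
L/D = CL/CD = 0.376 / 0.04098 = 9.18

L/D = 9.18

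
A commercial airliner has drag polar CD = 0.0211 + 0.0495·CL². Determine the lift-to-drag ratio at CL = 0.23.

CD = 0.0211 + 0.0495 × 0.23² = 0.02372
L/D = CL/CD = 0.23 / 0.02372 = 9.7

L/D = 9.7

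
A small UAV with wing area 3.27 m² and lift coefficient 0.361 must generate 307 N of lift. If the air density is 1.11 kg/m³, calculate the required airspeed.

v = 21.6 m/s

L = ½ρv²S·CL ⇒ v = √(2L/(ρ·S·CL))
v = √(2 × 307 / (1.11 × 3.27 × 0.361)) = √468.6 = 21.6 m/s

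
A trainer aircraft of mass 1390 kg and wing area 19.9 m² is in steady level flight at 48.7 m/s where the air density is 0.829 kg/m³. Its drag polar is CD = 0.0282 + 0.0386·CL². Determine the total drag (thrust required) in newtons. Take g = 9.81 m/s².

D = 919 N

Level flight ⇒ L = W = m·g = 1390 × 9.81 = 13636 N.
q = ½ρv² = ½ × 0.829 × 48.7² = 983.1 Pa.
Required CL = L/(qS) = 13636/(983.1·19.9) = 0.697.
CD = 0.0282 + 0.0386 × 0.697² = 0.04695.
D = q·S·CD = 983.1 × 19.9 × 0.04695 = 918.6 N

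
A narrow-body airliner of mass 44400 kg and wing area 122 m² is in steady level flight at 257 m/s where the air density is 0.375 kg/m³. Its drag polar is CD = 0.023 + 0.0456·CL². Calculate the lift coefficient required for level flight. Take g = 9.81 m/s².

CL = 0.288

Weight W = mg = 44400 × 9.81 = 4.3556×10^5 N; in level flight L = W.
q = ½ρv² = ½ × 0.375 × 257² = 12380 Pa.
CL = 2W/(ρv²S) = 2×4.3556×10^5/(0.375×257²×122) = 0.2883.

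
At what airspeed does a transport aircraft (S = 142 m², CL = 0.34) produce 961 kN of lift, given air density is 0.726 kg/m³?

v = 234 m/s

L = ½ρv²S·CL ⇒ v = √(2L/(ρ·S·CL))
v = √(2 × 9.61×10^5 / (0.726 × 142 × 0.34)) = √54830 = 234 m/s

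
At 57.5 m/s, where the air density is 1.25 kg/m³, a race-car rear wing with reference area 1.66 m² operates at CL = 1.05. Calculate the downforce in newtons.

L = 3600 N

Dynamic pressure q = ½ρv² = ½ × 1.25 × 57.5² = 2066 Pa.
L = q·S·CL = 2066 × 1.66 × 1.05 = 3600 N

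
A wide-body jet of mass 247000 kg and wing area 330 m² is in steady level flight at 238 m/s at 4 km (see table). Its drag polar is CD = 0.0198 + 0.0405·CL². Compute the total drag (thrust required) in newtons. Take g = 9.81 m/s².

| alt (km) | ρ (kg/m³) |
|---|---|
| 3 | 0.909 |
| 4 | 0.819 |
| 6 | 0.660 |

D = 1.83×10^5 N

At 4 km, from the table: ρ = 0.819 kg/m³.
Weight W = mg = 247000 × 9.81 = 2.4231×10^6 N; in level flight L = W.
Dynamic pressure q = 0.5 × 0.819 × 238² = 23200 Pa.
CL = W/(q·S) = 2.4231×10^6 / (23200 × 330) = 0.3166.
CD = 0.0198 + 0.0405 × 0.3166² = 0.02386.
D = q·S·CD = 23200 × 330 × 0.02386 = 1.826×10^5 N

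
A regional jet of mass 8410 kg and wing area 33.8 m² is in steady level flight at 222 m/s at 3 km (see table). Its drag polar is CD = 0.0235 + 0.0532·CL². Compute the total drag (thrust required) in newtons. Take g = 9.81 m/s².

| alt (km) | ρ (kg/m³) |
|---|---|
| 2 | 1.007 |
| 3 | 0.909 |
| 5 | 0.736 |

D = 18300 N

At 3 km, from the table: ρ = 0.909 kg/m³.
Level flight ⇒ L = W = m·g = 8410 × 9.81 = 82502 N.
q = ½ρv² = ½ × 0.909 × 222² = 22400 Pa.
CL = W/(q·S) = 82502 / (22400 × 33.8) = 0.109.
CD = 0.0235 + 0.0532 × 0.109² = 0.02413.
D = q·S·CD = 22400 × 33.8 × 0.02413 = 18270 N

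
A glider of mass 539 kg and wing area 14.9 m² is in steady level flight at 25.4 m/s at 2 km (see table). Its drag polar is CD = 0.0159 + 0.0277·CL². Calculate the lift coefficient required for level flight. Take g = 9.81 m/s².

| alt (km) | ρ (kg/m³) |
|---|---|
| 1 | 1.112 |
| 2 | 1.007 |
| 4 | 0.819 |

CL = 1.09

At 2 km, from the table: ρ = 1.007 kg/m³.
Level flight ⇒ L = W = m·g = 539 × 9.81 = 5287.6 N.
Dynamic pressure q = 0.5 × 1.007 × 25.4² = 324.8 Pa.
CL = W/(q·S) = 5287.6 / (324.8 × 14.9) = 1.092.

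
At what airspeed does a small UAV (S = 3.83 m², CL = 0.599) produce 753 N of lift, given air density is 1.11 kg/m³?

L = ½ρv²S·CL ⇒ v = √(2L/(ρ·S·CL))
v = √(2 × 753 / (1.11 × 3.83 × 0.599)) = √591.4 = 24.3 m/s

v = 24.3 m/s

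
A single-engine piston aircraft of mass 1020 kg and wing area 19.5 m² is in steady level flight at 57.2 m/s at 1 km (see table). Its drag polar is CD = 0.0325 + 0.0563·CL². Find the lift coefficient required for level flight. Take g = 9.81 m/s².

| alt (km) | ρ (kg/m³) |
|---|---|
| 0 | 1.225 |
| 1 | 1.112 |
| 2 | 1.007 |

At 1 km, from the table: ρ = 1.112 kg/m³.
Weight W = mg = 1020 × 9.81 = 10006 N; in level flight L = W.
q = ½ρv² = ½ × 1.112 × 57.2² = 1819 Pa.
CL = 2W/(ρv²S) = 2×10006/(1.112×57.2²×19.5) = 0.2821.

CL = 0.282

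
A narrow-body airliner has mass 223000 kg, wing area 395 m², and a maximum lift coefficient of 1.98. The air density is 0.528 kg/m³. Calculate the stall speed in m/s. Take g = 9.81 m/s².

Weight W = mg = 223000 × 9.81 = 2.188×10^6 N.
From L = ½ρV²S·CL,max = W: V_stall = √(2W/(ρSCL,max)) = √(2·2.188×10^6/(0.528·395·1.98))
V_stall = √10600 = 103 m/s

V_stall = 103 m/s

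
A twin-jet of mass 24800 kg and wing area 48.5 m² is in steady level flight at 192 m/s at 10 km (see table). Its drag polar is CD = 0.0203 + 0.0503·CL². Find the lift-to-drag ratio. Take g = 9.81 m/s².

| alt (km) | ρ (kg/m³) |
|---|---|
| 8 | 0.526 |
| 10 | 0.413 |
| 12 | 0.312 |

At 10 km, from the table: ρ = 0.413 kg/m³.
Level flight ⇒ L = W = m·g = 24800 × 9.81 = 2.4329×10^5 N.
q = ½ρv² = ½ × 0.413 × 192² = 7612 Pa.
CL = W/(q·S) = 2.4329×10^5 / (7612 × 48.5) = 0.659.
CD = 0.0203 + 0.0503 × 0.659² = 0.04214.
L/D = CL/CD = 0.659 / 0.04214 = 15.6

L/D = 15.6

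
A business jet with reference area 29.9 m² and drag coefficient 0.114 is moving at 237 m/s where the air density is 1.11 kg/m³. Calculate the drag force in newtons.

D = 1.06×10^5 N

D = ½ρv²S·CD = ½ × 1.11 × 237² × 29.9 × 0.114 = 1.06×10^5 N ≈ 106 kN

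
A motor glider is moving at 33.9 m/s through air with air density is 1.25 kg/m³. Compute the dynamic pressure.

q = 718 Pa

q = ½ρv² = ½ × 1.25 × 33.9² = 718 Pa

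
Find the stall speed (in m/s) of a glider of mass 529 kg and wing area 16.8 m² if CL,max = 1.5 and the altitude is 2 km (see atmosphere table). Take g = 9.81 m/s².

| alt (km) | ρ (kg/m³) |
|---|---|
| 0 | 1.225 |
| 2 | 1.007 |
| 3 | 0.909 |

At 2 km, from the table: ρ = 1.007 kg/m³.
Weight W = mg = 529 × 9.81 = 5189 N.
V_stall = √(2W/(ρ·S·CL,max)) = √(2 × 5189 / (1.007 × 16.8 × 1.5))
V_stall = √409 = 20.2 m/s

V_stall = 20.2 m/s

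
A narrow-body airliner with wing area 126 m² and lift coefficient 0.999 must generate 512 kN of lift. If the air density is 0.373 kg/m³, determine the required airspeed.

v = 148 m/s

L = ½ρv²S·CL ⇒ v = √(2L/(ρ·S·CL))
v = √(2 × 5.12×10^5 / (0.373 × 126 × 0.999)) = √21810 = 148 m/s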